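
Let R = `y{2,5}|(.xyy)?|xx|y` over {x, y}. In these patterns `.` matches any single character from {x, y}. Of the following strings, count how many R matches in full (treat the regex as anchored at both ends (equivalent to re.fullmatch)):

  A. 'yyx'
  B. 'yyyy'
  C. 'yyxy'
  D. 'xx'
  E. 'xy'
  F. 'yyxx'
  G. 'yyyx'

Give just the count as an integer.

A → no match
B → match
C → no match
D → match
E → no match
F → no match
G → no match
Total matched: 2

2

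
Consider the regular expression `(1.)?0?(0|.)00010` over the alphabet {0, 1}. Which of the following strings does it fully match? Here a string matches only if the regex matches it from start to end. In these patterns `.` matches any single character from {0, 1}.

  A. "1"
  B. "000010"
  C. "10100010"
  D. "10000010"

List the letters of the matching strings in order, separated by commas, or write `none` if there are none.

B, C, D

A. "1" → no match — must end with "00010"
B. "000010" → match
C. "10100010" → match
D. "10000010" → match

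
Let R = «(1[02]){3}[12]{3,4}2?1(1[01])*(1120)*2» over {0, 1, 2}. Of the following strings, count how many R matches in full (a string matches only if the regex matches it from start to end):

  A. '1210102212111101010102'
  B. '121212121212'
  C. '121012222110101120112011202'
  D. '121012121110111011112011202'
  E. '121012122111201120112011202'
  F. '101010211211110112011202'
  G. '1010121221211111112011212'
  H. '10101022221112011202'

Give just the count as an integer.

A → match
B → match
C → match
D → match
E → match
F → match
G → no match
H → match
Total matched: 7

7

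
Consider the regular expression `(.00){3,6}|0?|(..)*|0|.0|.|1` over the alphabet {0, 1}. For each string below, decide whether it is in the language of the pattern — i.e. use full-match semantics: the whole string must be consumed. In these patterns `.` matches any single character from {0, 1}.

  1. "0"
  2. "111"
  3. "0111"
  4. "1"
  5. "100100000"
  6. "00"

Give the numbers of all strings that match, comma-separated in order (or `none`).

1, 3, 4, 5, 6

1 → match
2 → no match
3 → match
4 → match
5 → match
6 → match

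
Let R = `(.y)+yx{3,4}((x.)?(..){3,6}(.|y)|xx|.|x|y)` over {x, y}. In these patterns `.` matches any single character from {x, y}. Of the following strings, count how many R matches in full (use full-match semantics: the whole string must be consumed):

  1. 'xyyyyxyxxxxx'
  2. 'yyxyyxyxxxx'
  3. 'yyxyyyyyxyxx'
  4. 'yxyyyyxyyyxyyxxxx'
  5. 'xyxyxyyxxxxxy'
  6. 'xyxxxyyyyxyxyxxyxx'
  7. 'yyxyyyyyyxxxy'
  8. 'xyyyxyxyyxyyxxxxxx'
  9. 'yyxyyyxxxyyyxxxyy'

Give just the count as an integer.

1

1 → no match
2 → no match
3 → no match
4 → no match
5 → no match
6 → no match
7 → match
8 → no match
9 → no match
Total matched: 1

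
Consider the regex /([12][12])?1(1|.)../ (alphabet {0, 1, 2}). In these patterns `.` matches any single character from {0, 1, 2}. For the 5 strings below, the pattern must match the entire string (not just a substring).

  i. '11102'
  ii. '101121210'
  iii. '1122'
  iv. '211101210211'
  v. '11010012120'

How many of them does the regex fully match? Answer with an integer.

1

i → no match
ii → no match
iii → match
iv → no match
v → no match
Total matched: 1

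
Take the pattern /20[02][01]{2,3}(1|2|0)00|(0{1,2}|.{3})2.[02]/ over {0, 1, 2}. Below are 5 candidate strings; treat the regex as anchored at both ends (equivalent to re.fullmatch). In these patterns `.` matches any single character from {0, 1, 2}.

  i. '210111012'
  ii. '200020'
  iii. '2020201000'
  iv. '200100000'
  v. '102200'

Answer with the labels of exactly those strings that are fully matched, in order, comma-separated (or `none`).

iv, v

i. '210111012' → no match
ii. '200020' → no match
iii. '2020201000' → no match
iv. '200100000' → match
v. '102200' → match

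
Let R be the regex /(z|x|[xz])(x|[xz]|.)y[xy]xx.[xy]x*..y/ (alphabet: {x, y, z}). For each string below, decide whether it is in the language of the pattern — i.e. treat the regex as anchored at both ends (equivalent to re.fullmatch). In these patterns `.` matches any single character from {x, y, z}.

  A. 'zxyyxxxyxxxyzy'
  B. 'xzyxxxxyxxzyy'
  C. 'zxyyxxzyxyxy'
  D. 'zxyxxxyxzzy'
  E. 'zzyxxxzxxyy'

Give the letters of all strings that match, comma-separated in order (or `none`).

A, B, C, D, E

A → match
B → match
C → match
D → match
E → match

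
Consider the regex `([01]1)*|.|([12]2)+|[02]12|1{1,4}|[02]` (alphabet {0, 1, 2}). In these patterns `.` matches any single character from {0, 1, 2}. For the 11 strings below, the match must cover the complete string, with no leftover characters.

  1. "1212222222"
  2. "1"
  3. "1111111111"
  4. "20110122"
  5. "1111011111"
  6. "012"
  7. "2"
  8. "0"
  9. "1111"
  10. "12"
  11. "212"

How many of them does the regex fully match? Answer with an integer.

10

1 → match
2 → match
3 → match
4 → no match
5 → match
6 → match
7 → match
8 → match
9 → match
10 → match
11 → match
Total matched: 10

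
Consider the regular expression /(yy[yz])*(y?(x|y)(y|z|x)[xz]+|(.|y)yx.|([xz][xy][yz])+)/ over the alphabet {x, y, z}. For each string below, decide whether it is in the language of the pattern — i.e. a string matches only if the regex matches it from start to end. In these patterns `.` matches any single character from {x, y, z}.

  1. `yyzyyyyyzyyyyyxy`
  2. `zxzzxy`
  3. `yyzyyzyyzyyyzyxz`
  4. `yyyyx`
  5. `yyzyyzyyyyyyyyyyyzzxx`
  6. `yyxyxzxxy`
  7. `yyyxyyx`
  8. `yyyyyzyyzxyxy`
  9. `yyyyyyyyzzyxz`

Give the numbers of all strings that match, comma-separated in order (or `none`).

1, 2, 3, 5, 8, 9

1 → match
2 → match
3 → match
4 → no match
5 → match
6 → no match
7 → no match
8 → match
9 → match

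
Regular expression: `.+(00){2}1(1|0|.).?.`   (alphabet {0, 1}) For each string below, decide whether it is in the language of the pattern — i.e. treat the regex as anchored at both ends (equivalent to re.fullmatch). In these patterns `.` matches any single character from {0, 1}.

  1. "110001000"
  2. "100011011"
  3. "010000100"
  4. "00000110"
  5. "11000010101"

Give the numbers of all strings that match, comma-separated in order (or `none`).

3, 4

1. "110001000" → no match
2. "100011011" → no match
3. "010000100" → match
4. "00000110" → match
5. "11000010101" → no match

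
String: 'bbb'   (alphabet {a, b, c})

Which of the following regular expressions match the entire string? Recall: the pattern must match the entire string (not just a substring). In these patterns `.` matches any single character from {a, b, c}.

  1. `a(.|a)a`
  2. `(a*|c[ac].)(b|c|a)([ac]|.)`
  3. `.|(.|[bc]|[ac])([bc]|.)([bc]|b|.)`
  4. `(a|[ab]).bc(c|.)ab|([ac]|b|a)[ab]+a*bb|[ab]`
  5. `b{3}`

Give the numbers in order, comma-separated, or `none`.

3, 5

1 → no match — must start with 'a'
2 → no match
3 → match
4 → no match
5 → match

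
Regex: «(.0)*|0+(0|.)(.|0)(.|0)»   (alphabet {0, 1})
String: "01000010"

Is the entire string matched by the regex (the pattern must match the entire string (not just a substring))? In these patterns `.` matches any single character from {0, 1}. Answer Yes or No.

No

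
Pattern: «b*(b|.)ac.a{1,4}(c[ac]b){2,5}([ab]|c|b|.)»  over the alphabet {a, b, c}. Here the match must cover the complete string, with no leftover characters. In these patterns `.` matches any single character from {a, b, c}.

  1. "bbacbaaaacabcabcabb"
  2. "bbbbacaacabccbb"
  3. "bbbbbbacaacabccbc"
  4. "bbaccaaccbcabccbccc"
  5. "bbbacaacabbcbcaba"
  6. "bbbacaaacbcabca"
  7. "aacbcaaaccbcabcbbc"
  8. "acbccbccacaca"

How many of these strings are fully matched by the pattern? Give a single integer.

3

1 → match
2 → match
3 → match
4 → no match
5 → no match
6 → no match
7 → no match
8 → no match
Total matched: 3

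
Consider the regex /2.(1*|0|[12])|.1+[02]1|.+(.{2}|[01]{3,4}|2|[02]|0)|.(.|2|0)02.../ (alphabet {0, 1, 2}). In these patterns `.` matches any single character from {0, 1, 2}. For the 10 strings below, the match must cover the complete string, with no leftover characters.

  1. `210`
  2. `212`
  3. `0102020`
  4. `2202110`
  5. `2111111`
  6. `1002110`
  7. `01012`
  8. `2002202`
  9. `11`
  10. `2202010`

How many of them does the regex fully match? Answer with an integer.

9

1. `210` → match
2. `212` → match
3. `0102020` → match
4. `2202110` → match
5. `2111111` → match
6. `1002110` → match
7. `01012` → match
8. `2002202` → match
9. `11` → no match
10. `2202010` → match
Total matched: 9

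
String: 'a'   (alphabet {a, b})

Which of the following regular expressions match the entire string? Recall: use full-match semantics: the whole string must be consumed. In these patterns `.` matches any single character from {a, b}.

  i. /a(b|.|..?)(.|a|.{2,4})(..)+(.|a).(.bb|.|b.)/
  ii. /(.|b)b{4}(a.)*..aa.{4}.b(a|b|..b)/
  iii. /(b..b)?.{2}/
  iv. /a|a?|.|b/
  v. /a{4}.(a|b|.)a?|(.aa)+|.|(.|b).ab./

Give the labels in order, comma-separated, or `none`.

iv, v

i → no match
ii → no match
iii → no match
iv → match
v → match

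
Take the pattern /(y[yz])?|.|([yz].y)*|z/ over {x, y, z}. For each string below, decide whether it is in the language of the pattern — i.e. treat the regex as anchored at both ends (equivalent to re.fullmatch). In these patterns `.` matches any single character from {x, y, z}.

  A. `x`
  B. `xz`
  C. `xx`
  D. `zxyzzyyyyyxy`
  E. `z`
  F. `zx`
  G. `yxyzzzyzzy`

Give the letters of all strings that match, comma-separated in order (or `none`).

A, D, E

A → match
B → no match
C → no match
D → match
E → match
F → no match
G → no match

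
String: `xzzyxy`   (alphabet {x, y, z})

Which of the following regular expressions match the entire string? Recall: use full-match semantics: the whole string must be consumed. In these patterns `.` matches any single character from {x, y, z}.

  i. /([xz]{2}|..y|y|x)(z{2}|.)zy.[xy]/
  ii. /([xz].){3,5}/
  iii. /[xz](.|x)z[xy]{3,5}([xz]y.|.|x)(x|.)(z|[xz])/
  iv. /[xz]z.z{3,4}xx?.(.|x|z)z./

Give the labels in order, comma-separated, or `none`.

i → match
ii → match
iii → no match
iv → no match

i, ii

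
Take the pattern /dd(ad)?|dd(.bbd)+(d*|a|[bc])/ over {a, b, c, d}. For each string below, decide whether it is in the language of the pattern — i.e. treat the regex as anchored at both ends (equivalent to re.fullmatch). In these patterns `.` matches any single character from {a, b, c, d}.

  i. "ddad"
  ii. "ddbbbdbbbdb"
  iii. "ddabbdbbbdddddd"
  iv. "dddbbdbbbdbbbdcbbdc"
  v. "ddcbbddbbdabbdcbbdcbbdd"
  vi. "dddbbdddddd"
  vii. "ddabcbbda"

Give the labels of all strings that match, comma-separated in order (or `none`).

i. "ddad" → match
ii. "ddbbbdbbbdb" → match
iii → match
iv → match
v → match
vi. "dddbbdddddd" → match
vii. "ddabcbbda" → no match

i, ii, iii, iv, v, vi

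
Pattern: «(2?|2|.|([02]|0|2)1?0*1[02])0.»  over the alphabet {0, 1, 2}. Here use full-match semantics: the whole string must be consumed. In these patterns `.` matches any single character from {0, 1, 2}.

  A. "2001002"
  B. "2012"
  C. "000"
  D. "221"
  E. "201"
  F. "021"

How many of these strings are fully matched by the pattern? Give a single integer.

A → match
B → no match
C → match
D → no match
E → match
F → no match
Total matched: 3

3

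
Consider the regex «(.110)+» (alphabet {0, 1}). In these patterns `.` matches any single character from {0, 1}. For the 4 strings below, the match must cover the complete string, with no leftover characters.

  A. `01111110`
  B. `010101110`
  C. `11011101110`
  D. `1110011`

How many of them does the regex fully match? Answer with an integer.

A → no match
B → no match
C → no match
D → no match — must end with `110`
Total matched: 0

0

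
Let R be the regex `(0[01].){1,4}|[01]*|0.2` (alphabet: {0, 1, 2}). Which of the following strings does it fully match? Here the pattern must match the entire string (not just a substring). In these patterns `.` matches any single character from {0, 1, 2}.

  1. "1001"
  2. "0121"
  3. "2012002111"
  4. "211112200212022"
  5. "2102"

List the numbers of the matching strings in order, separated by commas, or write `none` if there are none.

1

1 → match
2 → no match
3 → no match
4 → no match
5 → no match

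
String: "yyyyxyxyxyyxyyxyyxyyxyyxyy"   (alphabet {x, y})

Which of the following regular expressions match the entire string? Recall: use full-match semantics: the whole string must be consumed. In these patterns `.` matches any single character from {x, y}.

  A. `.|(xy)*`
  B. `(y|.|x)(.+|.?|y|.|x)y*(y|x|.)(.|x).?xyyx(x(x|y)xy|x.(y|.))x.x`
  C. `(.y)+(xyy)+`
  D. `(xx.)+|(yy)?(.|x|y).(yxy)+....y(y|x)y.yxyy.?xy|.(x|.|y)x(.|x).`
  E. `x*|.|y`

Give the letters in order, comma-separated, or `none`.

A → no match
B → no match — must end with "x"
C → match
D → no match
E → no match

C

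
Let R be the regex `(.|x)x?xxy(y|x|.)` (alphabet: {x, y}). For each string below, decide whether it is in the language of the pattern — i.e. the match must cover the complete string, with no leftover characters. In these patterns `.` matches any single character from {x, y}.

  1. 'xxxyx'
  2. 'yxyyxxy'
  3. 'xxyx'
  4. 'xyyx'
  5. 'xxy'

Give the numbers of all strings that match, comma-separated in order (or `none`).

1

1 → match
2 → no match
3 → no match
4 → no match
5 → no match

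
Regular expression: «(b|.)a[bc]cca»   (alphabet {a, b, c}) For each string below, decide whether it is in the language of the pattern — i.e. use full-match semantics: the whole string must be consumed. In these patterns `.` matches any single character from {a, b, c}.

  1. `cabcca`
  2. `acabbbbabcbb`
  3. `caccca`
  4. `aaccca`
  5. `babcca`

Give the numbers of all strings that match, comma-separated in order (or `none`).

1, 3, 4, 5

1. `cabcca` → match
2. `acabbbbabcbb` → no match — must end with `cca`
3. `caccca` → match
4. `aaccca` → match
5. `babcca` → match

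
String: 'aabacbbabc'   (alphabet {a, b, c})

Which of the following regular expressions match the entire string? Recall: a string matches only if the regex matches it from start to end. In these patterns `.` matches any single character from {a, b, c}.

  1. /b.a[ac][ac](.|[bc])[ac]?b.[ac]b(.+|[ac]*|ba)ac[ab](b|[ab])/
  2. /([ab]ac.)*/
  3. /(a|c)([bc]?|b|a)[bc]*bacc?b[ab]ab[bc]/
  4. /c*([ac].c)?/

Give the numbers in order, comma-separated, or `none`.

1 → no match — must start with 'b'
2 → no match
3 → match
4 → no match

3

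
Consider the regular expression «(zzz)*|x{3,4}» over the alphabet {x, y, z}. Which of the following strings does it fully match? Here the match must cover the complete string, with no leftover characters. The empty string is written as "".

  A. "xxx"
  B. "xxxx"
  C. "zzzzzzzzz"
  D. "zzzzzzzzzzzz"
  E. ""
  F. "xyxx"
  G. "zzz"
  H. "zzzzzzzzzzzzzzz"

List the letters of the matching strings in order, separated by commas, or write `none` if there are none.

A → match
B → match
C → match
D → match
E → match
F → no match
G → match
H → match

A, B, C, D, E, G, H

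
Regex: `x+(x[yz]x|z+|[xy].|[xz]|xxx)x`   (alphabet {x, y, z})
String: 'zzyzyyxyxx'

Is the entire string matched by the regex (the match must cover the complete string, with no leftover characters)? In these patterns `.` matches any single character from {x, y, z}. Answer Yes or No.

Every match must start with 'x', but 'zzyzyyxyxx' does not.

No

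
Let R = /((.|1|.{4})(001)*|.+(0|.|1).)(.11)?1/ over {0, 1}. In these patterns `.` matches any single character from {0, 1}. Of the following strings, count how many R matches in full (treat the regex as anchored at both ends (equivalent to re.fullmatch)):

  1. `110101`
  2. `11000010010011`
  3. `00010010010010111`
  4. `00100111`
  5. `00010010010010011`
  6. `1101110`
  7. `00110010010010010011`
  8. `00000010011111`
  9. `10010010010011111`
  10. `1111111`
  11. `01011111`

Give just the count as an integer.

1 → match
2 → match
3 → match
4 → match
5 → match
6 → no match — must end with `1`
7 → match
8 → match
9 → match
10 → match
11 → match
Total matched: 10

10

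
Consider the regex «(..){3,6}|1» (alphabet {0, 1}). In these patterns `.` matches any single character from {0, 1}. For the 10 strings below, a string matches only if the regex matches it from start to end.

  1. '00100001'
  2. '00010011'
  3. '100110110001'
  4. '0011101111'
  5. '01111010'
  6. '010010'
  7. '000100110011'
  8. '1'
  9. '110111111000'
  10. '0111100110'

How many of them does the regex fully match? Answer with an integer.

1 → match
2 → match
3 → match
4 → match
5 → match
6 → match
7 → match
8 → match
9 → match
10 → match
Total matched: 10

10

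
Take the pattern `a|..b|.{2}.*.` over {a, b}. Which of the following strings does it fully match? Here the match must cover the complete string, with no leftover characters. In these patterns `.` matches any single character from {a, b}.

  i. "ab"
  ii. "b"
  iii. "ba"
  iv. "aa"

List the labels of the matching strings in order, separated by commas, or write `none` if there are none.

none

i. "ab" → no match
ii. "b" → no match
iii. "ba" → no match
iv. "aa" → no match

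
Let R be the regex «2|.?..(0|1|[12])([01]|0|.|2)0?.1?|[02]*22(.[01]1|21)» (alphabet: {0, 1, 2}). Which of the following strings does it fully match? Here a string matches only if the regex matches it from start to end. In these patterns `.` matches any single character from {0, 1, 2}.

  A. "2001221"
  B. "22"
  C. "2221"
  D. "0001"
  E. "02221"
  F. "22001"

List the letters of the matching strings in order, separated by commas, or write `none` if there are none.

A, C, E, F

A. "2001221" → match
B. "22" → no match
C. "2221" → match
D. "0001" → no match
E. "02221" → match
F. "22001" → match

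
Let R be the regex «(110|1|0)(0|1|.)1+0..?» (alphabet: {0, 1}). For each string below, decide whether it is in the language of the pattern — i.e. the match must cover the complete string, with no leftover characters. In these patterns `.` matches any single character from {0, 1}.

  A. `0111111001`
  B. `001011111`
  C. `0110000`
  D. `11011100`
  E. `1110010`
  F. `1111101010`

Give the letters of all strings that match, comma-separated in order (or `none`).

A. `0111111001` → match
B. `001011111` → no match
C. `0110000` → no match
D. `11011100` → match
E. `1110010` → no match
F. `1111101010` → no match

A, D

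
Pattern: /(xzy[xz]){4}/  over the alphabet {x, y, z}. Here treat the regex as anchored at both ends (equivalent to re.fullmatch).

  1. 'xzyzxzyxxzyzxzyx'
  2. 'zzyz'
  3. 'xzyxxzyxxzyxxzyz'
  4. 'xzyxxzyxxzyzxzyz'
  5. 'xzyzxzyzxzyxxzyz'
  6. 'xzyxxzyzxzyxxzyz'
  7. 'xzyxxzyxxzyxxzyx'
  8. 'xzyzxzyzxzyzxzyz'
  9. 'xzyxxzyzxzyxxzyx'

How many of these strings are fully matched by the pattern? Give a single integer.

1 → match
2. 'zzyz' → no match — must start with 'xzy'
3 → match
4 → match
5 → match
6 → match
7 → match
8 → match
9 → match
Total matched: 8

8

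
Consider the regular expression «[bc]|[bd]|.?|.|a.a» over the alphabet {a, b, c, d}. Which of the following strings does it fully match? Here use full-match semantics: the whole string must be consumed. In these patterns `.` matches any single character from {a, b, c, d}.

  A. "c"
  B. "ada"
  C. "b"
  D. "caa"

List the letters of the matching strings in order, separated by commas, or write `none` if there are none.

A → match
B → match
C → match
D → no match

A, B, C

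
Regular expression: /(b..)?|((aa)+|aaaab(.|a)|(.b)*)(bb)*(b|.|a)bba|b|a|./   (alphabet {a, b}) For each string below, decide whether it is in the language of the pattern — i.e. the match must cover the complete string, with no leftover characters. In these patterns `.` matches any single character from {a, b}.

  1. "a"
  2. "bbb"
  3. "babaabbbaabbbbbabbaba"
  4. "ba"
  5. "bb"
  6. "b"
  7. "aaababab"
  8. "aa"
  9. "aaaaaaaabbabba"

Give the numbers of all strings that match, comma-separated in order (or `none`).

1 → match
2 → match
3 → no match
4 → no match
5 → no match
6 → match
7 → no match
8 → no match
9 → match

1, 2, 6, 9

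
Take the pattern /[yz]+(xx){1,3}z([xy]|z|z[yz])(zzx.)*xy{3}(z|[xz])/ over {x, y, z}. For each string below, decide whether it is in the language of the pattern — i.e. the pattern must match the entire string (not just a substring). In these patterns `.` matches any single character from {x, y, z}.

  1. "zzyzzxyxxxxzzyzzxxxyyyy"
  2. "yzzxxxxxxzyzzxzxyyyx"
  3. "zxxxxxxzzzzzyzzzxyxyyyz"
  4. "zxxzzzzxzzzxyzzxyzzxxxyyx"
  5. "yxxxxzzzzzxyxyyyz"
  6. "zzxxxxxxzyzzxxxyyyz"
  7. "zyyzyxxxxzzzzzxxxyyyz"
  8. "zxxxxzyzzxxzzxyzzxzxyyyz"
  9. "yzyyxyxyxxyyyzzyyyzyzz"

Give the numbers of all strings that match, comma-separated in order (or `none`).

2, 5, 6, 7, 8

1 → no match
2 → match
3 → no match
4 → no match
5 → match
6 → match
7 → match
8 → match
9 → no match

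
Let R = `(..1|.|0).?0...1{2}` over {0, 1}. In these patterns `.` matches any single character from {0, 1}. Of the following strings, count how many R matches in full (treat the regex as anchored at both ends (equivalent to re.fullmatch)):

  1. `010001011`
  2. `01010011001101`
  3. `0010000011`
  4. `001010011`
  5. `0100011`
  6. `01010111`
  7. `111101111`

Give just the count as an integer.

1 → no match
2 → no match
3 → match
4 → match
5 → no match
6 → match
7 → no match
Total matched: 3

3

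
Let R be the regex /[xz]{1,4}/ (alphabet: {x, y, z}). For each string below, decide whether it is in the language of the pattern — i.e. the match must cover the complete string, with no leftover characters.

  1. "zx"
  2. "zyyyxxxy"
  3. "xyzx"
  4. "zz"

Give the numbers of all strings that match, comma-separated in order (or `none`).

1, 4

1 → match
2 → no match
3 → no match
4 → match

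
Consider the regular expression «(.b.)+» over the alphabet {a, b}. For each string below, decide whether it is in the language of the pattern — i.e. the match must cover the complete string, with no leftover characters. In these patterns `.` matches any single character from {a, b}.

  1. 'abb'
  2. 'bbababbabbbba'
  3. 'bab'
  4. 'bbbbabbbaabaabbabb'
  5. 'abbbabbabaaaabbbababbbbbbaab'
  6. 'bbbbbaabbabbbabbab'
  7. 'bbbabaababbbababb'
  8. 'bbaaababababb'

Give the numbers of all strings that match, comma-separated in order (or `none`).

1

1 → match
2 → no match
3 → no match
4 → no match
5 → no match
6 → no match
7 → no match
8 → no match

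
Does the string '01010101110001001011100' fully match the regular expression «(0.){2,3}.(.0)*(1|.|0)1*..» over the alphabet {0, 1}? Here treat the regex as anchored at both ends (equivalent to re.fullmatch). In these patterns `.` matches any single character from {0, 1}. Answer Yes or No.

No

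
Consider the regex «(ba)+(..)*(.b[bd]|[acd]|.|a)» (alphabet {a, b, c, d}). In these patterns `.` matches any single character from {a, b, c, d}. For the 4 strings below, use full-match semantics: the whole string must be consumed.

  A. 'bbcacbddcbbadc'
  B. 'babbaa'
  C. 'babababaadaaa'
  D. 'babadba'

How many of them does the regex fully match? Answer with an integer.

A → no match — must start with 'ba'
B → no match
C → match
D → match
Total matched: 2

2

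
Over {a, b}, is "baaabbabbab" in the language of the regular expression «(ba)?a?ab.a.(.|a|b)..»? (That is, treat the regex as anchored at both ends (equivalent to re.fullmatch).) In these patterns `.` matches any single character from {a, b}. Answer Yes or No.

Yes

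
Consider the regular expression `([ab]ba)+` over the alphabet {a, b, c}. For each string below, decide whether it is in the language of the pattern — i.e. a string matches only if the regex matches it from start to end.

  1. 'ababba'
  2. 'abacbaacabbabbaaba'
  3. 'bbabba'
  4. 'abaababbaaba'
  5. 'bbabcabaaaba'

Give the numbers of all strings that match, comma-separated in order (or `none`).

1, 3, 4

1 → match
2 → no match
3 → match
4 → match
5 → no match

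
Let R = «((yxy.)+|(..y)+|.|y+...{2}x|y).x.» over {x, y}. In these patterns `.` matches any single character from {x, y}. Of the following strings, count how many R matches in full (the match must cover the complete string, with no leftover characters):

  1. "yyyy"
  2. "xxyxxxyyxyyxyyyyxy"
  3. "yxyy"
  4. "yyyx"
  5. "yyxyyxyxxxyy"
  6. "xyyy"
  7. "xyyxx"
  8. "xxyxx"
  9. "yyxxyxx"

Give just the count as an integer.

1. "yyyy" → no match
2 → no match
3. "yxyy" → no match
4. "yyyx" → no match
5. "yyxyyxyxxxyy" → no match
6. "xyyy" → no match
7. "xyyxx" → no match
8. "xxyxx" → no match
9. "yyxxyxx" → no match
Total matched: 0

0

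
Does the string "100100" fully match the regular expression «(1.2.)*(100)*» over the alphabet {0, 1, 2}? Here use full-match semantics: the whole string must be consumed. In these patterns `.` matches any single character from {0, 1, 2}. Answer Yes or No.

Yes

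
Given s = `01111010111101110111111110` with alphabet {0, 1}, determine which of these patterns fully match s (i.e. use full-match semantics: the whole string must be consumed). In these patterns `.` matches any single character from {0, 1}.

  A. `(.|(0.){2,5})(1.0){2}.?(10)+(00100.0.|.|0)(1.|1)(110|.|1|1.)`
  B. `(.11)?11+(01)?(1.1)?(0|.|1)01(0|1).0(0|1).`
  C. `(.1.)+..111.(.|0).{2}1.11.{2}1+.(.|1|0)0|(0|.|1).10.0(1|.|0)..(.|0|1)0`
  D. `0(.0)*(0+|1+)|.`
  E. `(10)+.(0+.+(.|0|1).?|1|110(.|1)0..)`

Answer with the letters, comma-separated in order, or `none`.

A → no match
B → no match
C → match
D → no match
E → no match — must start with `10`

C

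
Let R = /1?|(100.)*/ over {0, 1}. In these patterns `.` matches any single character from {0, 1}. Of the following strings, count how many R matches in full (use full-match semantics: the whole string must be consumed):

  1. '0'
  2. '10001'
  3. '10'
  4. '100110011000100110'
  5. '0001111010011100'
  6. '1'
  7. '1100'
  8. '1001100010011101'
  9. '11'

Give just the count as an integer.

1 → no match
2 → no match
3 → no match
4 → no match
5 → no match
6 → match
7 → no match
8 → no match
9 → no match
Total matched: 1

1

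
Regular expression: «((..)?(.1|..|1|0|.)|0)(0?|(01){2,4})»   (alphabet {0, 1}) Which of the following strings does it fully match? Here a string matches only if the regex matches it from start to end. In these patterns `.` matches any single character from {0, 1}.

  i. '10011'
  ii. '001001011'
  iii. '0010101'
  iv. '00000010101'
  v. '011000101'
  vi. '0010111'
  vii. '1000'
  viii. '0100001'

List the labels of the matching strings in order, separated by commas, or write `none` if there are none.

i. '10011' → no match
ii. '001001011' → no match
iii. '0010101' → match
iv. '00000010101' → no match
v. '011000101' → no match
vi. '0010111' → no match
vii. '1000' → match
viii. '0100001' → no match

iii, vii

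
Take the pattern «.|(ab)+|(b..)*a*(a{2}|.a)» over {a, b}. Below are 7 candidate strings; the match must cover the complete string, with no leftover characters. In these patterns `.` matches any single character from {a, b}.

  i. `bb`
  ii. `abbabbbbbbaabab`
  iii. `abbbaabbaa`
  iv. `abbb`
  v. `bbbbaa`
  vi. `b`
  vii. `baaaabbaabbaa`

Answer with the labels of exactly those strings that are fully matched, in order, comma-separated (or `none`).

vi

i. `bb` → no match
ii → no match
iii. `abbbaabbaa` → no match
iv. `abbb` → no match
v. `bbbbaa` → no match
vi. `b` → match
vii → no match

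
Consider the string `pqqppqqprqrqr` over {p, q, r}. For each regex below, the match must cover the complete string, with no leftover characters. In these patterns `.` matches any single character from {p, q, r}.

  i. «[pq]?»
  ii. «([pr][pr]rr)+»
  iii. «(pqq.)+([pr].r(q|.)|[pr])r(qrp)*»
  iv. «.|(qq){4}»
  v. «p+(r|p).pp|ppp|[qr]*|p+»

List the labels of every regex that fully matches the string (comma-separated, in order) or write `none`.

iii

i → no match
ii → no match — must end with `rr`
iii → match
iv → no match
v → no match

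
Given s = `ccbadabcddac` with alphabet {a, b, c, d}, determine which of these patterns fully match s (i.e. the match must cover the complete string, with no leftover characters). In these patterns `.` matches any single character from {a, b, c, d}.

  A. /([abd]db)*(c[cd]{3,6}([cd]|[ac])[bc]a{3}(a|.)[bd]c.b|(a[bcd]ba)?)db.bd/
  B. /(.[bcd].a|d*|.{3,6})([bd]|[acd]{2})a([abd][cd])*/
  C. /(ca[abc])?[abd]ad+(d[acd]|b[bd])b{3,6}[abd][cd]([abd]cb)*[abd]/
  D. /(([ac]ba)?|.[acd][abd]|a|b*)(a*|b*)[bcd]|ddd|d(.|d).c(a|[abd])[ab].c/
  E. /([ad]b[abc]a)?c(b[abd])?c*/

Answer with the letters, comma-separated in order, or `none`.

B

A → no match — must end with `bd`
B → match
C → no match
D → no match
E → no match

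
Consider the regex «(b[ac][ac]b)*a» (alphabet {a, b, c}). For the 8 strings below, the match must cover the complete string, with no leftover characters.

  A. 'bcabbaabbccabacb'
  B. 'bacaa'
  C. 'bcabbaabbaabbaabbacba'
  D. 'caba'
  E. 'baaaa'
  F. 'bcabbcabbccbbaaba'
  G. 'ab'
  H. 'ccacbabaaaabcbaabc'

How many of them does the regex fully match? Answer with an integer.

2

A → no match — must end with 'a'
B → no match
C → match
D → no match
E → no match
F → match
G → no match — must end with 'a'
H → no match — must end with 'a'
Total matched: 2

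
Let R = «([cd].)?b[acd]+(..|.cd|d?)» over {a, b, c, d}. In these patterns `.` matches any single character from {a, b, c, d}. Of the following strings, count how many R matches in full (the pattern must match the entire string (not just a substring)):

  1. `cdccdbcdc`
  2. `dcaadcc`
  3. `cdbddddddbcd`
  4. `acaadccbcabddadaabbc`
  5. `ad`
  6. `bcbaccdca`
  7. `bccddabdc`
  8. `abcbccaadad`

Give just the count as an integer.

1 → no match
2 → no match
3 → match
4 → no match
5 → no match
6 → no match
7 → no match
8 → no match
Total matched: 1

1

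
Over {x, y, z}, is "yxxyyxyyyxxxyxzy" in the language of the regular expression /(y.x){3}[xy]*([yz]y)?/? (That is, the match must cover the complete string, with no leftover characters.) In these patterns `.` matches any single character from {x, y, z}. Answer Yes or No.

No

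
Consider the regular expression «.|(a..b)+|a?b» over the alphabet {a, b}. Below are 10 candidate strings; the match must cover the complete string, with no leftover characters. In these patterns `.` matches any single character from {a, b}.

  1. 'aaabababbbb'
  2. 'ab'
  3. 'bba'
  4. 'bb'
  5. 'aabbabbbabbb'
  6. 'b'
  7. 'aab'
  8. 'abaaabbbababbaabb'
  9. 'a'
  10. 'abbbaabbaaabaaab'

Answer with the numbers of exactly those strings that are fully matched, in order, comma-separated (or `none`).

1. 'aaabababbbb' → no match
2. 'ab' → match
3. 'bba' → no match
4. 'bb' → no match
5. 'aabbabbbabbb' → match
6. 'b' → match
7. 'aab' → no match
8 → no match
9. 'a' → match
10 → match

2, 5, 6, 9, 10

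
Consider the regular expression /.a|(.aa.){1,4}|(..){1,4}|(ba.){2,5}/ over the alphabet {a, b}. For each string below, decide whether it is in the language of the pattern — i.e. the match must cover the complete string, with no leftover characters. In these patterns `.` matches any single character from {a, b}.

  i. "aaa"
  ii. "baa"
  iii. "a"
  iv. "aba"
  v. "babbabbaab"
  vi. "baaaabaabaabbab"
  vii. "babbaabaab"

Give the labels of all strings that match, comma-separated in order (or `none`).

none

i → no match
ii → no match
iii → no match
iv → no match
v → no match
vi → no match
vii → no match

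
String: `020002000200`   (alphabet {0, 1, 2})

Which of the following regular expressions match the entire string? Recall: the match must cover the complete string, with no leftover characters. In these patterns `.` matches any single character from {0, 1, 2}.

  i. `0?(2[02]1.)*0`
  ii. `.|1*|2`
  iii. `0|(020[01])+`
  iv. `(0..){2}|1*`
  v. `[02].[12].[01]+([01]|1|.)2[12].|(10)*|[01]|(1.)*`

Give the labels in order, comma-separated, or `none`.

i → no match
ii → no match
iii → match
iv → no match
v → no match

iii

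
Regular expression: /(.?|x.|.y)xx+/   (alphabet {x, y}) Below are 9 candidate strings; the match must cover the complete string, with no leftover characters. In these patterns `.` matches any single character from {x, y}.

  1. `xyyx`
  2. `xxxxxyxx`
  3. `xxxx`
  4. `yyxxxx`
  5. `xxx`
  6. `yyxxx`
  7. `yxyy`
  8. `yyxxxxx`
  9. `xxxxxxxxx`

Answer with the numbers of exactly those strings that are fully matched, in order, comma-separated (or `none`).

1 → no match
2 → no match
3 → match
4 → match
5 → match
6 → match
7 → no match — must end with `x`
8 → match
9 → match

3, 4, 5, 6, 8, 9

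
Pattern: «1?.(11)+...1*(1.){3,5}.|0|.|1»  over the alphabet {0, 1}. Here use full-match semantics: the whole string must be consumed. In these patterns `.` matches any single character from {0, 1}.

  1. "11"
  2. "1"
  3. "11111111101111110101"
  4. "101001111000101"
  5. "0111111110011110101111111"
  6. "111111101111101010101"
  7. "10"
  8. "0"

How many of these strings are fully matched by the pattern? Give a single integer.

5

1 → no match
2 → match
3 → match
4 → no match
5 → match
6 → match
7 → no match
8 → match
Total matched: 5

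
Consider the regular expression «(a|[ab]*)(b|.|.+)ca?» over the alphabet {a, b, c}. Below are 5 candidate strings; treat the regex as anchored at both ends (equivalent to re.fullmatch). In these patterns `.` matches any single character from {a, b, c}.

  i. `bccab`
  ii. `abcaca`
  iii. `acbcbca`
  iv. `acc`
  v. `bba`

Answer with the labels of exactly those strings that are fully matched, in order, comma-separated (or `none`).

i → no match
ii → match
iii → match
iv → match
v → no match

ii, iii, iv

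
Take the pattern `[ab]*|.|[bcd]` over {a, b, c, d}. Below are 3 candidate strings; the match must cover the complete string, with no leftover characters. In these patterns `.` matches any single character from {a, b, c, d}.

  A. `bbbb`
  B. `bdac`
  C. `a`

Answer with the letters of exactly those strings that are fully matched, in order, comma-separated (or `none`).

A, C

A. `bbbb` → match
B. `bdac` → no match
C. `a` → match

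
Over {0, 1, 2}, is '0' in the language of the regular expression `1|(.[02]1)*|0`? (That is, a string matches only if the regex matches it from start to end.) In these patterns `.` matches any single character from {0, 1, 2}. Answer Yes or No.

Yes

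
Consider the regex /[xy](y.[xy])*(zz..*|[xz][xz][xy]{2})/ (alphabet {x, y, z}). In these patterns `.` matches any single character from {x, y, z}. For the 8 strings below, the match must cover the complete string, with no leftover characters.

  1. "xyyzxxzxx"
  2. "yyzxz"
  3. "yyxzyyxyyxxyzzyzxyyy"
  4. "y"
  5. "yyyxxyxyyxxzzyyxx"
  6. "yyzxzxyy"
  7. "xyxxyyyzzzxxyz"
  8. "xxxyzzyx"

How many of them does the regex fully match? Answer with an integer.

2

1 → no match
2 → no match
3 → no match
4 → no match
5 → no match
6 → match
7 → match
8 → no match
Total matched: 2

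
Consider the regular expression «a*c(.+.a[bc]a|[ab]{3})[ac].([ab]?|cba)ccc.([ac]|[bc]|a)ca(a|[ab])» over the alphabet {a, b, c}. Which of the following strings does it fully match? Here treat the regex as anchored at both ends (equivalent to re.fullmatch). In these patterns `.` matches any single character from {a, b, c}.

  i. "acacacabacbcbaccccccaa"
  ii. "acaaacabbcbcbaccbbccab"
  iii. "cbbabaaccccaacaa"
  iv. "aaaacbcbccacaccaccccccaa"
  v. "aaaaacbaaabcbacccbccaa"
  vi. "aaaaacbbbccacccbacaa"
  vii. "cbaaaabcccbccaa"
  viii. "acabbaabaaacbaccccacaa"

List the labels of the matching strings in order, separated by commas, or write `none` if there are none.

i, iii, iv, v, vi, vii, viii

i → match
ii → no match
iii → match
iv → match
v → match
vi → match
vii → match
viii → match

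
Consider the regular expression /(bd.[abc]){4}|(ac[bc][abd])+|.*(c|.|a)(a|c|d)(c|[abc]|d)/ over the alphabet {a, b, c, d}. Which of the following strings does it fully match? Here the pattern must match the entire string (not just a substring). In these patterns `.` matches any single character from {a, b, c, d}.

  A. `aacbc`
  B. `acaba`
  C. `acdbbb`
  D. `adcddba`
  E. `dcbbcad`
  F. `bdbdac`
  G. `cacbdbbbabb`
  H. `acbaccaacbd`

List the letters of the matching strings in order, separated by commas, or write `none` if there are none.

E, F

A → no match
B → no match
C → no match
D → no match
E → match
F → match
G → no match
H → no match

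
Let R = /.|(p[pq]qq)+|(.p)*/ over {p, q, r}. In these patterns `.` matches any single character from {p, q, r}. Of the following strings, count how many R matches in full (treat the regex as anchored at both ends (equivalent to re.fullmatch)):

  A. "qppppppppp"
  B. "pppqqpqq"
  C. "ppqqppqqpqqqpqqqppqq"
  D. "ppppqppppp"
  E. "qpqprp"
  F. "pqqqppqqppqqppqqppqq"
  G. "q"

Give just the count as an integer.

6

A → match
B → no match
C → match
D → match
E → match
F → match
G → match
Total matched: 6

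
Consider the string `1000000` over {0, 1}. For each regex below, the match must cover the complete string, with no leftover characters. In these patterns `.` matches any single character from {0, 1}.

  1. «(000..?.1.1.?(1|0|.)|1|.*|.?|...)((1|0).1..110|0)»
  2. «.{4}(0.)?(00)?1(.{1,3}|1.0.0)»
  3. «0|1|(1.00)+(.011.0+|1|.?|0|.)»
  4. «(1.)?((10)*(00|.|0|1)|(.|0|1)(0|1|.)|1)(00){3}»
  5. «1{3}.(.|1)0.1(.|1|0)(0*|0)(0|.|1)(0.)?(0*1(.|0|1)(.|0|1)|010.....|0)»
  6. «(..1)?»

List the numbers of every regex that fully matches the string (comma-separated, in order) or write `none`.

1 → match
2 → no match
3 → no match
4 → match
5 → no match
6 → no match

1, 4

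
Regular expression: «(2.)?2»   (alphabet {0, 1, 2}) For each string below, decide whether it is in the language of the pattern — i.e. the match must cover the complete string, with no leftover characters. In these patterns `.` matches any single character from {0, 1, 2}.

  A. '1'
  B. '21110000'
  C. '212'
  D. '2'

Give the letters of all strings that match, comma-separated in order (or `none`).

A → no match — must end with '2'
B → no match — must end with '2'
C → match
D → match

C, D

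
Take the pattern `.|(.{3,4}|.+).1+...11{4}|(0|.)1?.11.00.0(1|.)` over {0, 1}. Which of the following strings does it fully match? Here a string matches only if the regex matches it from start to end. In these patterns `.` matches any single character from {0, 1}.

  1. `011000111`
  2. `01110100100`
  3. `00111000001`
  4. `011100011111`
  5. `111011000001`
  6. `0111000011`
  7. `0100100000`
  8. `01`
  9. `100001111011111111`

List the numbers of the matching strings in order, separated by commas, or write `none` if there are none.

4

1 → no match
2 → no match
3 → no match
4 → match
5 → no match
6 → no match
7 → no match
8 → no match
9 → no match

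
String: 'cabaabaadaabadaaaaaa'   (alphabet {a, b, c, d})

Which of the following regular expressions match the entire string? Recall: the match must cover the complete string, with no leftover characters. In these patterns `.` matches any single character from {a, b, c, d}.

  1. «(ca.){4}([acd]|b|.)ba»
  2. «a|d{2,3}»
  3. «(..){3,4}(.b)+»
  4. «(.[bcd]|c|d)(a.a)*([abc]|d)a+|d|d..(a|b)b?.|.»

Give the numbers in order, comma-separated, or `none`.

1 → no match — must end with 'ba'
2 → no match
3 → no match — must end with 'b'
4 → match

4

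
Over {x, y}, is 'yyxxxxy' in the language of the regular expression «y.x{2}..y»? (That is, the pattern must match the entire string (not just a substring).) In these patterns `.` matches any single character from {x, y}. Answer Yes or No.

Yes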